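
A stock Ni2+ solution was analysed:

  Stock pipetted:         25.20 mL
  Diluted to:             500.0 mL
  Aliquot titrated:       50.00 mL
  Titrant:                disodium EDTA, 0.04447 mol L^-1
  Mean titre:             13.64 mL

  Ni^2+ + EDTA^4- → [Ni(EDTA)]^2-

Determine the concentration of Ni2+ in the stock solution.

0.2407 mol/L

n(EDTA) = 0.01364 × 0.04447 = 6.066 × 10^-4 mol
n(Ni2+) in the aliquot = 6.066 × 10^-4 mol (1:1 ratio)
[Ni2+]_dilute = 6.066 × 10^-4 / 0.05000 = 0.01213 mol/L
Dilution factor = 500.0 / 25.20 = 19.84
[Ni2+]_stock = 0.01213 × 19.84 = 0.2407 mol/L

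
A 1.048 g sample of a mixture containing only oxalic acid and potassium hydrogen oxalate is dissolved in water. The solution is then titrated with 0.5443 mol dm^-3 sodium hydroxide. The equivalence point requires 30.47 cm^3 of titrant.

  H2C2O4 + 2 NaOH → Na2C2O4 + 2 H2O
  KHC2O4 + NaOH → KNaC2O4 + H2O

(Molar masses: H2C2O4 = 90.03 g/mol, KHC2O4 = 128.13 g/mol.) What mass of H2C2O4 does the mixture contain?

n(NaOH) = 0.03047 × 0.5443 = 0.01658 mol
Let x = n(H2C2O4), y = n(KHC2O4).
Titrant: 2x + 1y = 0.01658;  mass: 90.03x + 128.13y = 1.048
Solving, x = 6.479 × 10^-3 mol, y = 3.627 × 10^-3 mol
mass of H2C2O4 = 6.479 × 10^-3 × 90.03 = 0.5833 g

0.5833 g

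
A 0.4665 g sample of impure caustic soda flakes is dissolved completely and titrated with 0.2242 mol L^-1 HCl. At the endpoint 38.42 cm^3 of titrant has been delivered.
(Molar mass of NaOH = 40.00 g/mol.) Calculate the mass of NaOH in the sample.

0.3446 g

NaOH + HCl → NaCl + H2O
n(HCl) = 0.03842 L × 0.2242 mol/L = 8.614 × 10^-3 mol
n(NaOH) = 8.614 × 10^-3 mol (1:1 ratio)
mass of NaOH = 8.614 × 10^-3 × 40.00 g/mol = 0.3446 g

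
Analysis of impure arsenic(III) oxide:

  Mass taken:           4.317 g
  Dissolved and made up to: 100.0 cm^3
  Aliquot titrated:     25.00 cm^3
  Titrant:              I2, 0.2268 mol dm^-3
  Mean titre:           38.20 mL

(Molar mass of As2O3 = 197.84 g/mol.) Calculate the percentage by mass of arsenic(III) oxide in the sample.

79.41 %

As2O3 + 2 I2 + 2 H2O → As2O5 + 4 HI
n(I2) per titration = 0.03820 × 0.2268 = 8.664 × 10^-3 mol
From the 1:2 ratio, n(As2O3) in each aliquot = 1/2 × 8.664 × 10^-3 = 4.332 × 10^-3 mol
n(As2O3) in the whole flask = 4.332 × 10^-3 × 100.0/25.00 = 0.01733 mol
mass of As2O3 = 0.01733 × 197.84 = 3.428 g
% As2O3 = 3.428 / 4.317 × 100 = 79.41 %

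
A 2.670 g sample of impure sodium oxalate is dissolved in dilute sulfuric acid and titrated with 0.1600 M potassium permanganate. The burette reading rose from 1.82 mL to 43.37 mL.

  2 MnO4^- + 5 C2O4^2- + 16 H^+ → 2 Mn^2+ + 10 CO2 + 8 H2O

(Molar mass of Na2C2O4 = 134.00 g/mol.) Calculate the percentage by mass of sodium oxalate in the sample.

n(KMnO4) = 0.04155 L × 0.1600 mol/L = 6.648 × 10^-3 mol
From the 5:2 ratio, n(Na2C2O4) = 5/2 × 6.648 × 10^-3 = 0.01662 mol
mass of Na2C2O4 = 0.01662 × 134.00 g/mol = 2.227 g
% Na2C2O4 = 2.227 / 2.670 × 100 = 83.41 %

83.41 %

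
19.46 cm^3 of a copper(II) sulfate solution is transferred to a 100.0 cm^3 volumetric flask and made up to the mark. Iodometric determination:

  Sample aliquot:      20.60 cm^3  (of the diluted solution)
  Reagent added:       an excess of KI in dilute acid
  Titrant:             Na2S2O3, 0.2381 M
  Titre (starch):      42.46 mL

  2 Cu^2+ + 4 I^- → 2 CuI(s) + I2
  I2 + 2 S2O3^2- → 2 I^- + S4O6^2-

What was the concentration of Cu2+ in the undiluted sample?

n(S2O3^2-) = 0.04246 × 0.2381 = 0.01011 mol
n(I2) = n(S2O3^2-)/2 = 5.055 × 10^-3 mol
From the 2:1 ratio, n(Cu2+) in the aliquot = 2/1 × 5.055 × 10^-3 = 0.01011 mol
[Cu2+]_dilute = 0.01011 / 0.02060 = 0.4908 mol/L
[Cu2+]_original = 0.4908 × 100.0/19.46 = 2.522 mol/L

2.522 M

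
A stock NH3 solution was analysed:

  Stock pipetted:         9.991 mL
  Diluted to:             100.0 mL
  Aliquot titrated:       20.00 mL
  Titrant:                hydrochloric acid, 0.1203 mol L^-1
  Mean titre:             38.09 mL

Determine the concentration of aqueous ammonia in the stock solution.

NH3 + HCl → NH4Cl
n(HCl) = 0.03809 × 0.1203 = 4.582 × 10^-3 mol
n(NH3) in the aliquot = 4.582 × 10^-3 mol (1:1 ratio)
[NH3]_dilute = 4.582 × 10^-3 / 0.02000 = 0.2291 mol/L
Dilution factor = 100.0 / 9.991 = 10.01
[NH3]_stock = 0.2291 × 10.01 = 2.293 mol/L

2.293 mol/L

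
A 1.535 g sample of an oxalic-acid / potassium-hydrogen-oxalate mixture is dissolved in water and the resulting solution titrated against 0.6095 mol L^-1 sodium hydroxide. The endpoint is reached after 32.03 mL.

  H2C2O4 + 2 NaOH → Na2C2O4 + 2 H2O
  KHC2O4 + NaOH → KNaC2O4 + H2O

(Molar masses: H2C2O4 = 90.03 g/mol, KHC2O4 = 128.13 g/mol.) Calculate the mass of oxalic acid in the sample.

0.5234 g

n(NaOH) = 0.03203 × 0.6095 = 0.01952 mol
Let x = n(H2C2O4), y = n(KHC2O4).
Titrant: 2x + 1y = 0.01952;  mass: 90.03x + 128.13y = 1.535
Solving, x = 5.814 × 10^-3 mol, y = 7.895 × 10^-3 mol
mass of H2C2O4 = 5.814 × 10^-3 × 90.03 = 0.5234 g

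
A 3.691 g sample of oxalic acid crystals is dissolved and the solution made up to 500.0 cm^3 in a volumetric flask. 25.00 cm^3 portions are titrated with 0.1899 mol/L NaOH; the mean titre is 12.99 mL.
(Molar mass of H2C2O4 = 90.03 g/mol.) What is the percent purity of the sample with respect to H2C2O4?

H2C2O4 + 2 NaOH → Na2C2O4 + 2 H2O
n(NaOH) per titration = 0.01299 × 0.1899 = 2.467 × 10^-3 mol
From the 1:2 ratio, n(H2C2O4) in each aliquot = 1/2 × 2.467 × 10^-3 = 1.233 × 10^-3 mol
n(H2C2O4) in the whole flask = 1.233 × 10^-3 × 500.0/25.00 = 0.02467 mol
mass of H2C2O4 = 0.02467 × 90.03 = 2.221 g
% H2C2O4 = 2.221 / 3.691 × 100 = 60.17 %

60.17 %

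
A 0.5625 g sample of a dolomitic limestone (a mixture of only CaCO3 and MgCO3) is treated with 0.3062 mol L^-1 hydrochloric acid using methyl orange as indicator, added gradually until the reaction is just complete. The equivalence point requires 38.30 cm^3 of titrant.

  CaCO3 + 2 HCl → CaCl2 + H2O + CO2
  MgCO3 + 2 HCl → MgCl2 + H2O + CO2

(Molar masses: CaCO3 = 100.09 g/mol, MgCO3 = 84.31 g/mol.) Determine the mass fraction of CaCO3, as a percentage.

n(HCl) = 0.03830 × 0.3062 = 0.01173 mol
Let x = n(CaCO3), y = n(MgCO3).
Titrant: 2x + 2y = 0.01173;  mass: 100.09x + 84.31y = 0.5625
Solving, x = 4.317 × 10^-3 mol, y = 1.546 × 10^-3 mol
mass of CaCO3 = 4.317 × 10^-3 × 100.09 = 0.4321 g
% CaCO3 = 0.4321 / 0.5625 × 100 = 76.82 %

76.82 %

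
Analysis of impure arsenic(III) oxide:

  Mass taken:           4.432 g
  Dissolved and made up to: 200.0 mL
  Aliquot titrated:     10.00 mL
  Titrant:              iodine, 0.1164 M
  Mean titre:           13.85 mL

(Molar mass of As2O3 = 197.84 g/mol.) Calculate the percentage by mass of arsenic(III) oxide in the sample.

As2O3 + 2 I2 + 2 H2O → As2O5 + 4 HI
n(I2) per titration = 0.01385 × 0.1164 = 1.612 × 10^-3 mol
From the 1:2 ratio, n(As2O3) in each aliquot = 1/2 × 1.612 × 10^-3 = 8.061 × 10^-4 mol
n(As2O3) in the whole flask = 8.061 × 10^-4 × 200.0/10.00 = 0.01612 mol
mass of As2O3 = 0.01612 × 197.84 = 3.189 g
% As2O3 = 3.189 / 4.432 × 100 = 71.96 %

71.96 %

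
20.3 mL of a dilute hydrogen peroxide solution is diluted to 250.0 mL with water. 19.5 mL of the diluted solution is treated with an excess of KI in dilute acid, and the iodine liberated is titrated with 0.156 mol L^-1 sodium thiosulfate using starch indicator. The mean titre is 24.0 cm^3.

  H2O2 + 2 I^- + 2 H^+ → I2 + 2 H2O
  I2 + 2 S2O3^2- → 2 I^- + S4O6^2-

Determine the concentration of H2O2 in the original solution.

1.18 mol/L

n(S2O3^2-) = 0.0240 × 0.156 = 3.74 × 10^-3 mol
n(I2) = n(S2O3^2-)/2 = 1.87 × 10^-3 mol
n(H2O2) in the aliquot = 1.87 × 10^-3 mol (1:1 ratio)
[H2O2]_dilute = 1.87 × 10^-3 / 0.0195 = 0.0960 mol/L
[H2O2]_original = 0.0960 × 250.0/20.3 = 1.18 mol/L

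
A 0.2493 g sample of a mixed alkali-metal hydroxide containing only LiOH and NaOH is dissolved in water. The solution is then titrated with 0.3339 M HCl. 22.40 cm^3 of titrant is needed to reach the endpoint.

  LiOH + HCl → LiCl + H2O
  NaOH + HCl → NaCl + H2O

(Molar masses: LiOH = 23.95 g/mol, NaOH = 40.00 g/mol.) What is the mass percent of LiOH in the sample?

29.85 %

n(HCl) = 0.02240 × 0.3339 = 7.479 × 10^-3 mol
Let x = n(LiOH), y = n(NaOH).
Titrant: 1x + 1y = 7.479 × 10^-3;  mass: 23.95x + 40.00y = 0.2493
Solving, x = 3.107 × 10^-3 mol, y = 4.372 × 10^-3 mol
mass of LiOH = 3.107 × 10^-3 × 23.95 = 0.07442 g
% LiOH = 0.07442 / 0.2493 × 100 = 29.85 %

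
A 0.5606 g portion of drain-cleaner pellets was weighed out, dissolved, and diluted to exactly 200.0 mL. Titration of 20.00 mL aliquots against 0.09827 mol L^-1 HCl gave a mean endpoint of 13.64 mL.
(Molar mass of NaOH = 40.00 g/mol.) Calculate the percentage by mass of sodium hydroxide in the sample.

NaOH + HCl → NaCl + H2O
n(HCl) per titration = 0.01364 × 0.09827 = 1.340 × 10^-3 mol
n(NaOH) in each aliquot = 1.340 × 10^-3 mol (1:1 ratio)
n(NaOH) in the whole flask = 1.340 × 10^-3 × 200.0/20.00 = 0.01340 mol
mass of NaOH = 0.01340 × 40.00 = 0.5362 g
% NaOH = 0.5362 / 0.5606 × 100 = 95.64 %

95.64 %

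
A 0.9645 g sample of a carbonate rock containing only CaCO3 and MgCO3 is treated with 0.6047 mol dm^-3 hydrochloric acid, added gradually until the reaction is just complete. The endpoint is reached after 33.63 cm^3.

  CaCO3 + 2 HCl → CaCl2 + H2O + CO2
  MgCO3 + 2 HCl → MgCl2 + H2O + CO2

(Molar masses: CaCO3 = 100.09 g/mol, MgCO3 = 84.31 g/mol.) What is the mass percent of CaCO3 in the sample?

n(HCl) = 0.03363 × 0.6047 = 0.02034 mol
Let x = n(CaCO3), y = n(MgCO3).
Titrant: 2x + 2y = 0.02034;  mass: 100.09x + 84.31y = 0.9645
Solving, x = 6.796 × 10^-3 mol, y = 3.373 × 10^-3 mol
mass of CaCO3 = 6.796 × 10^-3 × 100.09 = 0.6802 g
% CaCO3 = 0.6802 / 0.9645 × 100 = 70.52 %

70.52 %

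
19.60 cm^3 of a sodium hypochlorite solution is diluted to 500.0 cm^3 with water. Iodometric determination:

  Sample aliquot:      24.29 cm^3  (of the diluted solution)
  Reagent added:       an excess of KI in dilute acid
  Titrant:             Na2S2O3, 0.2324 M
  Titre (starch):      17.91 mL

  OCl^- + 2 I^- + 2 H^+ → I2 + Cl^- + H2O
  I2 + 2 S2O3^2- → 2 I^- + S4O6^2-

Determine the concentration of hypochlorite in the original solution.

2.186 M

n(S2O3^2-) = 0.01791 × 0.2324 = 4.162 × 10^-3 mol
n(I2) = n(S2O3^2-)/2 = 2.081 × 10^-3 mol
n(OCl^-) in the aliquot = 2.081 × 10^-3 mol (1:1 ratio)
[OCl^-]_dilute = 2.081 × 10^-3 / 0.02429 = 0.08568 mol/L
[OCl^-]_original = 0.08568 × 500.0/19.60 = 2.186 mol/L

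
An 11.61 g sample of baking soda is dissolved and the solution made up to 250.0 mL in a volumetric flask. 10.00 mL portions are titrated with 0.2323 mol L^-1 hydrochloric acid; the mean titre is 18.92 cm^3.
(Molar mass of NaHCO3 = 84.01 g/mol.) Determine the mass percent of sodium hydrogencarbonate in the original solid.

79.51 %

NaHCO3 + HCl → NaCl + H2O + CO2
n(HCl) per titration = 0.01892 × 0.2323 = 4.395 × 10^-3 mol
n(NaHCO3) in each aliquot = 4.395 × 10^-3 mol (1:1 ratio)
n(NaHCO3) in the whole flask = 4.395 × 10^-3 × 250.0/10.00 = 0.1099 mol
mass of NaHCO3 = 0.1099 × 84.01 = 9.231 g
% NaHCO3 = 9.231 / 11.61 × 100 = 79.51 %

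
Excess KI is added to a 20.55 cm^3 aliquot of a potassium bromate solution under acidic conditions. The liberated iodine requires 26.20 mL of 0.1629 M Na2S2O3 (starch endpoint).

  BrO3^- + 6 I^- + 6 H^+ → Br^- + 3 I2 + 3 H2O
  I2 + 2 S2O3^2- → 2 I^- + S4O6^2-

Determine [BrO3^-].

n(S2O3^2-) = 0.02620 × 0.1629 = 4.268 × 10^-3 mol
n(I2) = n(S2O3^2-)/2 = 2.134 × 10^-3 mol
From the 1:3 ratio, n(BrO3^-) in the aliquot = 1/3 × 2.134 × 10^-3 = 7.113 × 10^-4 mol
[BrO3^-] = 7.113 × 10^-4 / 0.02055 = 0.03461 mol/L

0.03461 M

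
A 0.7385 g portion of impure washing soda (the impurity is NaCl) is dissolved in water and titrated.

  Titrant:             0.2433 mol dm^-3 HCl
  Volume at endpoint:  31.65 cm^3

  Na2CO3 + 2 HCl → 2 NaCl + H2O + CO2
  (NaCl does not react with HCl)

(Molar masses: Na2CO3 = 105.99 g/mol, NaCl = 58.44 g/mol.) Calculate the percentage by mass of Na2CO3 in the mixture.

55.26 %

n(HCl) = 0.03165 × 0.2433 = 7.700 × 10^-3 mol
Let x = n(Na2CO3), y = n(NaCl).
Titrant: 2x = 7.700 × 10^-3;  mass: 105.99x + 58.44y = 0.7385
Solving, x = 3.850 × 10^-3 mol, y = 5.654 × 10^-3 mol
mass of Na2CO3 = 3.850 × 10^-3 × 105.99 = 0.4081 g
% Na2CO3 = 0.4081 / 0.7385 × 100 = 55.26 %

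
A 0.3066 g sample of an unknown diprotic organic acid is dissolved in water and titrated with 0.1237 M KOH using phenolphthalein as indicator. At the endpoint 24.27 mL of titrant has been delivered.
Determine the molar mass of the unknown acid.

204.3 g/mol

n(KOH) = 0.02427 L × 0.1237 mol/L = 3.002 × 10^-3 mol
From the 1:2 ratio, n(H2A) = 1/2 × 3.002 × 10^-3 = 1.501 × 10^-3 mol
M = m / n = 0.3066 g / 1.501 × 10^-3 mol = 204.3 g/mol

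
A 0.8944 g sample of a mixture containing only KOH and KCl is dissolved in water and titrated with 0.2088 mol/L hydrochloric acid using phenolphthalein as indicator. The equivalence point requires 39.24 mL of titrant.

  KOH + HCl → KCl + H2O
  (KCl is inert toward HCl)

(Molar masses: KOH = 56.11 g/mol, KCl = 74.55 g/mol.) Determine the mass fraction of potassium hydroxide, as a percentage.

n(HCl) = 0.03924 × 0.2088 = 8.193 × 10^-3 mol
Let x = n(KOH), y = n(KCl).
Titrant: 1x = 8.193 × 10^-3;  mass: 56.11x + 74.55y = 0.8944
Solving, x = 8.193 × 10^-3 mol, y = 5.831 × 10^-3 mol
mass of KOH = 8.193 × 10^-3 × 56.11 = 0.4597 g
% KOH = 0.4597 / 0.8944 × 100 = 51.40 %

51.40 %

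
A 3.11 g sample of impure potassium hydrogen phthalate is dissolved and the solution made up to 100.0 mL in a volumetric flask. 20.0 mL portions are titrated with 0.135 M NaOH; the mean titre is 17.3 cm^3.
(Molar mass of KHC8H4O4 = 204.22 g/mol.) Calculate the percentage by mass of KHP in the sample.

76.7 %

KHC8H4O4 + NaOH → KNaC8H4O4 + H2O
n(NaOH) per titration = 0.0173 × 0.135 = 2.34 × 10^-3 mol
n(KHC8H4O4) in each aliquot = 2.34 × 10^-3 mol (1:1 ratio)
n(KHC8H4O4) in the whole flask = 2.34 × 10^-3 × 100.0/20.0 = 0.0117 mol
mass of KHC8H4O4 = 0.0117 × 204.22 = 2.38 g
% KHC8H4O4 = 2.38 / 3.11 × 100 = 76.7 %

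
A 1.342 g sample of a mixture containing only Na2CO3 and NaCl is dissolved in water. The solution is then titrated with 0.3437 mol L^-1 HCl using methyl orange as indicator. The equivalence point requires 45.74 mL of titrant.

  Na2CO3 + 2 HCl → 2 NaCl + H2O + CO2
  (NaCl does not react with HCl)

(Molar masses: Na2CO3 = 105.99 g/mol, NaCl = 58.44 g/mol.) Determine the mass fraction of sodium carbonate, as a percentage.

n(HCl) = 0.04574 × 0.3437 = 0.01572 mol
Let x = n(Na2CO3), y = n(NaCl).
Titrant: 2x = 0.01572;  mass: 105.99x + 58.44y = 1.342
Solving, x = 7.860 × 10^-3 mol, y = 8.708 × 10^-3 mol
mass of Na2CO3 = 7.860 × 10^-3 × 105.99 = 0.8331 g
% Na2CO3 = 0.8331 / 1.342 × 100 = 62.08 %

62.08 %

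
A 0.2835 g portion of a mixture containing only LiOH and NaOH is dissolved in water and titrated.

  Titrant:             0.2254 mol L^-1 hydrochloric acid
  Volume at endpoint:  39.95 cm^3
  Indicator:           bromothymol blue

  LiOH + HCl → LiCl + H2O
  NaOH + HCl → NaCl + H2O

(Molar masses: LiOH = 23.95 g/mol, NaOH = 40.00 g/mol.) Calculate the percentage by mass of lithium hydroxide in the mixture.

40.37 %

n(HCl) = 0.03995 × 0.2254 = 9.005 × 10^-3 mol
Let x = n(LiOH), y = n(NaOH).
Titrant: 1x + 1y = 9.005 × 10^-3;  mass: 23.95x + 40.00y = 0.2835
Solving, x = 4.778 × 10^-3 mol, y = 4.227 × 10^-3 mol
mass of LiOH = 4.778 × 10^-3 × 23.95 = 0.1144 g
% LiOH = 0.1144 / 0.2835 × 100 = 40.37 %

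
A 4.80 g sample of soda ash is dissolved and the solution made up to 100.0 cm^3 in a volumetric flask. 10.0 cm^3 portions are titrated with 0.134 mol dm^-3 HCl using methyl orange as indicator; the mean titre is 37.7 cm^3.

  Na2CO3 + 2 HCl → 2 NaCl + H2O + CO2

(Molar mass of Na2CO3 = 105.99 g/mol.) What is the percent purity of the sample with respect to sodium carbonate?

55.8 %

n(HCl) per titration = 0.0377 × 0.134 = 5.05 × 10^-3 mol
From the 1:2 ratio, n(Na2CO3) in each aliquot = 1/2 × 5.05 × 10^-3 = 2.53 × 10^-3 mol
n(Na2CO3) in the whole flask = 2.53 × 10^-3 × 100.0/10.0 = 0.0253 mol
mass of Na2CO3 = 0.0253 × 105.99 = 2.68 g
% Na2CO3 = 2.68 / 4.80 × 100 = 55.8 %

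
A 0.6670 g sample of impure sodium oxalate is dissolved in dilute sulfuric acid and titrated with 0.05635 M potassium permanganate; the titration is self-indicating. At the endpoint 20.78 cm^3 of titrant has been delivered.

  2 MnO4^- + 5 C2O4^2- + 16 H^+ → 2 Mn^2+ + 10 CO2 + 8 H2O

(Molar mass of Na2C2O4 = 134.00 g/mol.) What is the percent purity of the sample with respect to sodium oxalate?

58.81 %

n(KMnO4) = 0.02078 L × 0.05635 mol/L = 1.171 × 10^-3 mol
From the 5:2 ratio, n(Na2C2O4) = 5/2 × 1.171 × 10^-3 = 2.927 × 10^-3 mol
mass of Na2C2O4 = 2.927 × 10^-3 × 134.00 g/mol = 0.3923 g
% Na2C2O4 = 0.3923 / 0.6670 × 100 = 58.81 %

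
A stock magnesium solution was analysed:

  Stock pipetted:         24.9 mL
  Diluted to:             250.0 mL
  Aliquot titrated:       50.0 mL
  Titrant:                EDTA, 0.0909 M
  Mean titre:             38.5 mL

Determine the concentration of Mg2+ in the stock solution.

Mg^2+ + EDTA^4- → [Mg(EDTA)]^2-
n(EDTA) = 0.0385 × 0.0909 = 3.50 × 10^-3 mol
n(Mg2+) in the aliquot = 3.50 × 10^-3 mol (1:1 ratio)
[Mg2+]_dilute = 3.50 × 10^-3 / 0.0500 = 0.0700 mol/L
Dilution factor = 250.0 / 24.9 = 10.04
[Mg2+]_stock = 0.0700 × 10.04 = 0.703 mol/L

0.703 M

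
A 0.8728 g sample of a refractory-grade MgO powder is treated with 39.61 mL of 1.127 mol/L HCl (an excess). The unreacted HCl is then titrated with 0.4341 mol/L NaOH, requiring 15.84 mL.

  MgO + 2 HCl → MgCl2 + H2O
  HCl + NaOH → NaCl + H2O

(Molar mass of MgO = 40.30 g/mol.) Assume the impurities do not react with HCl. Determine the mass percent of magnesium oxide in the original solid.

87.19 %

n(HCl) added = 0.03961 × 1.127 = 0.04464 mol
n(NaOH) used in back-titration = 0.01584 × 0.4341 = 6.876 × 10^-3 mol
n(HCl) left over = 6.876 × 10^-3 mol (1:1 ratio)
n(HCl) consumed by analyte = 0.04464 − 6.876 × 10^-3 = 0.03776 mol
From the 1:2 ratio, n(MgO) = 1/2 × 0.03776 = 0.01888 mol
mass of MgO = 0.01888 × 40.30 = 0.7610 g
% MgO = 0.7610 / 0.8728 × 100 = 87.19 %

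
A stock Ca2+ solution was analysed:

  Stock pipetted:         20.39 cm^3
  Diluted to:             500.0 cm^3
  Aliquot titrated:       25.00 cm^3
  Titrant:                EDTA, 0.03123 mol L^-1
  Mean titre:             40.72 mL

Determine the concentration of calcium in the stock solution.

1.247 mol/L

Ca^2+ + EDTA^4- → [Ca(EDTA)]^2-
n(EDTA) = 0.04072 × 0.03123 = 1.272 × 10^-3 mol
n(Ca2+) in the aliquot = 1.272 × 10^-3 mol (1:1 ratio)
[Ca2+]_dilute = 1.272 × 10^-3 / 0.02500 = 0.05087 mol/L
Dilution factor = 500.0 / 20.39 = 24.52
[Ca2+]_stock = 0.05087 × 24.52 = 1.247 mol/L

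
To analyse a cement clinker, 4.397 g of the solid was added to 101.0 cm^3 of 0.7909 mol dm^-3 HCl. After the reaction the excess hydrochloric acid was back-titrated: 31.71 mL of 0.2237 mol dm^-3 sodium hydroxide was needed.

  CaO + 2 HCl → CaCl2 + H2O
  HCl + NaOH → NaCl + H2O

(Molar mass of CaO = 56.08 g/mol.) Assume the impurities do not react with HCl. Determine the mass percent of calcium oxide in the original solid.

46.42 %

n(HCl) added = 0.1010 × 0.7909 = 0.07988 mol
n(NaOH) used in back-titration = 0.03171 × 0.2237 = 7.094 × 10^-3 mol
n(HCl) left over = 7.094 × 10^-3 mol (1:1 ratio)
n(HCl) consumed by analyte = 0.07988 − 7.094 × 10^-3 = 0.07279 mol
From the 1:2 ratio, n(CaO) = 1/2 × 0.07279 = 0.03639 mol
mass of CaO = 0.03639 × 56.08 = 2.041 g
% CaO = 2.041 / 4.397 × 100 = 46.42 %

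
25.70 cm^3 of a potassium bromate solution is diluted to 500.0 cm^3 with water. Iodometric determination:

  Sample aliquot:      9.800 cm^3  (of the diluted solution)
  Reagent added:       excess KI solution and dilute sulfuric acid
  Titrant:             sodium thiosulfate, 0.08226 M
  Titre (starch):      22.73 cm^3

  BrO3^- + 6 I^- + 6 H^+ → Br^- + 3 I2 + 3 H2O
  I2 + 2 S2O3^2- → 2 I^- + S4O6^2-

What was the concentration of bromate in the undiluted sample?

0.6187 M

n(S2O3^2-) = 0.02273 × 0.08226 = 1.870 × 10^-3 mol
n(I2) = n(S2O3^2-)/2 = 9.349 × 10^-4 mol
From the 1:3 ratio, n(BrO3^-) in the aliquot = 1/3 × 9.349 × 10^-4 = 3.116 × 10^-4 mol
[BrO3^-]_dilute = 3.116 × 10^-4 / 0.009800 = 0.03180 mol/L
[BrO3^-]_original = 0.03180 × 500.0/25.70 = 0.6187 mol/L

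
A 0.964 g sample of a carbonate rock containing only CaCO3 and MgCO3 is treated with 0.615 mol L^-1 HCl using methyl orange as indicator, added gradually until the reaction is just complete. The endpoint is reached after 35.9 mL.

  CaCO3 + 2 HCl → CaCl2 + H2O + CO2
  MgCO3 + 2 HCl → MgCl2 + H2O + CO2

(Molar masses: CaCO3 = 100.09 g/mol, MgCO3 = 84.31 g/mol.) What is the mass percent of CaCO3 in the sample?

n(HCl) = 0.0359 × 0.615 = 0.0221 mol
Let x = n(CaCO3), y = n(MgCO3).
Titrant: 2x + 2y = 0.0221;  mass: 100.09x + 84.31y = 0.964
Solving, x = 2.11 × 10^-3 mol, y = 8.93 × 10^-3 mol
mass of CaCO3 = 2.11 × 10^-3 × 100.09 = 0.211 g
% CaCO3 = 0.211 / 0.964 × 100 = 21.9 %

21.9 %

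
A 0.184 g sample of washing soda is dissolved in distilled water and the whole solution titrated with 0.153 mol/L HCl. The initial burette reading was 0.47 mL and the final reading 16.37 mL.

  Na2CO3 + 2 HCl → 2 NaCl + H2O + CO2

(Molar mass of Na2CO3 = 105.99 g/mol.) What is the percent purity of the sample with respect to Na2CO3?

n(HCl) = 0.0159 L × 0.153 mol/L = 2.43 × 10^-3 mol
From the 1:2 ratio, n(Na2CO3) = 1/2 × 2.43 × 10^-3 = 1.22 × 10^-3 mol
mass of Na2CO3 = 1.22 × 10^-3 × 105.99 g/mol = 0.129 g
% Na2CO3 = 0.129 / 0.184 × 100 = 70.1 %

70.1 %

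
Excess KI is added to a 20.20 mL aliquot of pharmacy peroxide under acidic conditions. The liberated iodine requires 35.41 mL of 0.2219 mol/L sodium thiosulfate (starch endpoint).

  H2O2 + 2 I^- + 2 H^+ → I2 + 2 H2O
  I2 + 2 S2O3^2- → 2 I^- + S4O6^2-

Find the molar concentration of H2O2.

0.1945 mol/L

n(S2O3^2-) = 0.03541 × 0.2219 = 7.857 × 10^-3 mol
n(I2) = n(S2O3^2-)/2 = 3.929 × 10^-3 mol
n(H2O2) in the aliquot = 3.929 × 10^-3 mol (1:1 ratio)
[H2O2] = 3.929 × 10^-3 / 0.02020 = 0.1945 mol/L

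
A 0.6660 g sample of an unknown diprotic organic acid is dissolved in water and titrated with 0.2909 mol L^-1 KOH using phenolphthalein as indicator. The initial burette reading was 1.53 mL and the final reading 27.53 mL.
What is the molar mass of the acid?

176.1 g/mol

n(KOH) = 0.02600 L × 0.2909 mol/L = 7.563 × 10^-3 mol
From the 1:2 ratio, n(H2A) = 1/2 × 7.563 × 10^-3 = 3.782 × 10^-3 mol
M = m / n = 0.6660 g / 3.782 × 10^-3 mol = 176.1 g/mol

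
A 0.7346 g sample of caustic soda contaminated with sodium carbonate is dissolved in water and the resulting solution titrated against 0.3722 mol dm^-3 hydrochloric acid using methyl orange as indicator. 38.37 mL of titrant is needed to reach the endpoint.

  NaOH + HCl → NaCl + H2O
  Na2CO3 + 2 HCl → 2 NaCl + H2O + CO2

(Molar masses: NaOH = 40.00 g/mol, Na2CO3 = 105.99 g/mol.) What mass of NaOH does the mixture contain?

0.06845 g

n(HCl) = 0.03837 × 0.3722 = 0.01428 mol
Let x = n(NaOH), y = n(Na2CO3).
Titrant: 1x + 2y = 0.01428;  mass: 40.00x + 105.99y = 0.7346
Solving, x = 1.711 × 10^-3 mol, y = 6.285 × 10^-3 mol
mass of NaOH = 1.711 × 10^-3 × 40.00 = 0.06845 g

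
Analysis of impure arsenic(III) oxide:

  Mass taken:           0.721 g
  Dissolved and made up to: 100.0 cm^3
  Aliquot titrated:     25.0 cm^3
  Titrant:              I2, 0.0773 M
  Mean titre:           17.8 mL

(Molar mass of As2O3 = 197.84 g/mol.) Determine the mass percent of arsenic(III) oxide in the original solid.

75.5 %

As2O3 + 2 I2 + 2 H2O → As2O5 + 4 HI
n(I2) per titration = 0.0178 × 0.0773 = 1.38 × 10^-3 mol
From the 1:2 ratio, n(As2O3) in each aliquot = 1/2 × 1.38 × 10^-3 = 6.88 × 10^-4 mol
n(As2O3) in the whole flask = 6.88 × 10^-4 × 100.0/25.0 = 2.75 × 10^-3 mol
mass of As2O3 = 2.75 × 10^-3 × 197.84 = 0.544 g
% As2O3 = 0.544 / 0.721 × 100 = 75.5 %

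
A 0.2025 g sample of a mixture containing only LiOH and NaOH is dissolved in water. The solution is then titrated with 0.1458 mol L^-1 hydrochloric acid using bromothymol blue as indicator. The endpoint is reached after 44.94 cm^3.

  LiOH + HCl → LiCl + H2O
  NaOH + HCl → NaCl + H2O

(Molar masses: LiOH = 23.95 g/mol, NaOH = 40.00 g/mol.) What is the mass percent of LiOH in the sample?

43.91 %

n(HCl) = 0.04494 × 0.1458 = 6.552 × 10^-3 mol
Let x = n(LiOH), y = n(NaOH).
Titrant: 1x + 1y = 6.552 × 10^-3;  mass: 23.95x + 40.00y = 0.2025
Solving, x = 3.713 × 10^-3 mol, y = 2.839 × 10^-3 mol
mass of LiOH = 3.713 × 10^-3 × 23.95 = 0.08892 g
% LiOH = 0.08892 / 0.2025 × 100 = 43.91 %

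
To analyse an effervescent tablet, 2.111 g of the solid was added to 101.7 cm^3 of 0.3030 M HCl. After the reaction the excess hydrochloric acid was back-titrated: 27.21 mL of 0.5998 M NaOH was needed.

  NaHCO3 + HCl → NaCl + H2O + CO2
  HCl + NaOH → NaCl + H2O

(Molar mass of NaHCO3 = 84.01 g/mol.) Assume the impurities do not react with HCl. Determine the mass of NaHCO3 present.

n(HCl) added = 0.1017 × 0.3030 = 0.03082 mol
n(NaOH) used in back-titration = 0.02721 × 0.5998 = 0.01632 mol
n(HCl) left over = 0.01632 mol (1:1 ratio)
n(HCl) consumed by analyte = 0.03082 − 0.01632 = 0.01449 mol
n(NaHCO3) = 0.01449 mol (1:1 ratio)
mass of NaHCO3 = 0.01449 × 84.01 = 1.218 g

1.218 g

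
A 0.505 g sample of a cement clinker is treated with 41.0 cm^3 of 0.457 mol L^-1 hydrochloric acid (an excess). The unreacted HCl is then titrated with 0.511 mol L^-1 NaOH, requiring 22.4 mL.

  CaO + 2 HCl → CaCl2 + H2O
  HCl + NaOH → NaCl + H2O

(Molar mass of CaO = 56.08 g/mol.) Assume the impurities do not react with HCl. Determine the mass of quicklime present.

n(HCl) added = 0.0410 × 0.457 = 0.0187 mol
n(NaOH) used in back-titration = 0.0224 × 0.511 = 0.0114 mol
n(HCl) left over = 0.0114 mol (1:1 ratio)
n(HCl) consumed by analyte = 0.0187 − 0.0114 = 7.29 × 10^-3 mol
From the 1:2 ratio, n(CaO) = 1/2 × 7.29 × 10^-3 = 3.65 × 10^-3 mol
mass of CaO = 3.65 × 10^-3 × 56.08 = 0.204 g

0.204 g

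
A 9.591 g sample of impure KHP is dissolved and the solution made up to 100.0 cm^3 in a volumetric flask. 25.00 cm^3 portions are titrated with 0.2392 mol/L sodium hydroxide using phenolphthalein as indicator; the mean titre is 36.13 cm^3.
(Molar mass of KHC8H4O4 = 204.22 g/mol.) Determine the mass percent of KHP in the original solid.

73.61 %

KHC8H4O4 + NaOH → KNaC8H4O4 + H2O
n(NaOH) per titration = 0.03613 × 0.2392 = 8.642 × 10^-3 mol
n(KHC8H4O4) in each aliquot = 8.642 × 10^-3 mol (1:1 ratio)
n(KHC8H4O4) in the whole flask = 8.642 × 10^-3 × 100.0/25.00 = 0.03457 mol
mass of KHC8H4O4 = 0.03457 × 204.22 = 7.060 g
% KHC8H4O4 = 7.060 / 9.591 × 100 = 73.61 %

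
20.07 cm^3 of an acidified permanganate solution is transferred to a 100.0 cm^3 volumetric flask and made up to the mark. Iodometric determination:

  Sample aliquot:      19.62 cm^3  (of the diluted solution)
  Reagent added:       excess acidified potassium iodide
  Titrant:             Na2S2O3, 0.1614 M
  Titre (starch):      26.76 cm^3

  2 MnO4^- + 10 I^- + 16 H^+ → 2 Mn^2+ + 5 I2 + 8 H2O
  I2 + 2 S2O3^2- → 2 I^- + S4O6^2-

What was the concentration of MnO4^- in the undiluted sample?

n(S2O3^2-) = 0.02676 × 0.1614 = 4.319 × 10^-3 mol
n(I2) = n(S2O3^2-)/2 = 2.160 × 10^-3 mol
From the 2:5 ratio, n(MnO4^-) in the aliquot = 2/5 × 2.160 × 10^-3 = 8.638 × 10^-4 mol
[MnO4^-]_dilute = 8.638 × 10^-4 / 0.01962 = 0.04403 mol/L
[MnO4^-]_original = 0.04403 × 100.0/20.07 = 0.2194 mol/L

0.2194 M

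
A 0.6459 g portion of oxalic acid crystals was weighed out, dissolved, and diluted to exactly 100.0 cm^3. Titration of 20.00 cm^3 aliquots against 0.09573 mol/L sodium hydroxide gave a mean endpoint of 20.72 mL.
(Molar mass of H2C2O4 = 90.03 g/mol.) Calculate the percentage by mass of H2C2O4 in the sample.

69.12 %

H2C2O4 + 2 NaOH → Na2C2O4 + 2 H2O
n(NaOH) per titration = 0.02072 × 0.09573 = 1.984 × 10^-3 mol
From the 1:2 ratio, n(H2C2O4) in each aliquot = 1/2 × 1.984 × 10^-3 = 9.918 × 10^-4 mol
n(H2C2O4) in the whole flask = 9.918 × 10^-4 × 100.0/20.00 = 4.959 × 10^-3 mol
mass of H2C2O4 = 4.959 × 10^-3 × 90.03 = 0.4464 g
% H2C2O4 = 0.4464 / 0.6459 × 100 = 69.12 %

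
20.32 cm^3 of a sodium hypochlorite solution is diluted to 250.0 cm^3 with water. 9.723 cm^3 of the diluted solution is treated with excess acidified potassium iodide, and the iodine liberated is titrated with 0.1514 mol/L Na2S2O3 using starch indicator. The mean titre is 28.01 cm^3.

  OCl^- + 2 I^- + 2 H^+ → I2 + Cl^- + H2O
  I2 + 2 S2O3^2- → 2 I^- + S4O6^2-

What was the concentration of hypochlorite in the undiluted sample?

2.683 mol/L

n(S2O3^2-) = 0.02801 × 0.1514 = 4.241 × 10^-3 mol
n(I2) = n(S2O3^2-)/2 = 2.120 × 10^-3 mol
n(OCl^-) in the aliquot = 2.120 × 10^-3 mol (1:1 ratio)
[OCl^-]_dilute = 2.120 × 10^-3 / 0.009723 = 0.2181 mol/L
[OCl^-]_original = 0.2181 × 250.0/20.32 = 2.683 mol/L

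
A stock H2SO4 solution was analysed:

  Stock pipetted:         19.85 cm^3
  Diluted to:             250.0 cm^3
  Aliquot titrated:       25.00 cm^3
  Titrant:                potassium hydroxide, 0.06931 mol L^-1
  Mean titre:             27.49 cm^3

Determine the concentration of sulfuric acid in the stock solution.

0.4799 mol/L

H2SO4 + 2 KOH → K2SO4 + 2 H2O
n(KOH) = 0.02749 × 0.06931 = 1.905 × 10^-3 mol
From the 1:2 ratio, n(H2SO4) in the aliquot = 1/2 × 1.905 × 10^-3 = 9.527 × 10^-4 mol
[H2SO4]_dilute = 9.527 × 10^-4 / 0.02500 = 0.03811 mol/L
Dilution factor = 250.0 / 19.85 = 12.59
[H2SO4]_stock = 0.03811 × 12.59 = 0.4799 mol/L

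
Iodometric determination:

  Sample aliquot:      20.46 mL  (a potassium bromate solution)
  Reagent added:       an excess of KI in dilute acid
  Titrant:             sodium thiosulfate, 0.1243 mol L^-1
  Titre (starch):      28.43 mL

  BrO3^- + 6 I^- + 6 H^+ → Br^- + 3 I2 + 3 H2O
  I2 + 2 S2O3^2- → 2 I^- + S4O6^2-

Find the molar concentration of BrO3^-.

0.02879 mol/L

n(S2O3^2-) = 0.02843 × 0.1243 = 3.534 × 10^-3 mol
n(I2) = n(S2O3^2-)/2 = 1.767 × 10^-3 mol
From the 1:3 ratio, n(BrO3^-) in the aliquot = 1/3 × 1.767 × 10^-3 = 5.890 × 10^-4 mol
[BrO3^-] = 5.890 × 10^-4 / 0.02046 = 0.02879 mol/L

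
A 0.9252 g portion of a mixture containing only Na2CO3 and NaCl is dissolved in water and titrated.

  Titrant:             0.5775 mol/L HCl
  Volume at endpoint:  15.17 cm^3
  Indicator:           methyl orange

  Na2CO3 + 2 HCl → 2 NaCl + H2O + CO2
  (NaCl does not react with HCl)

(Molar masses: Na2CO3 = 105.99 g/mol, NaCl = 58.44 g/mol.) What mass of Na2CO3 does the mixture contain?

0.4643 g

n(HCl) = 0.01517 × 0.5775 = 8.761 × 10^-3 mol
Let x = n(Na2CO3), y = n(NaCl).
Titrant: 2x = 8.761 × 10^-3;  mass: 105.99x + 58.44y = 0.9252
Solving, x = 4.380 × 10^-3 mol, y = 7.887 × 10^-3 mol
mass of Na2CO3 = 4.380 × 10^-3 × 105.99 = 0.4643 g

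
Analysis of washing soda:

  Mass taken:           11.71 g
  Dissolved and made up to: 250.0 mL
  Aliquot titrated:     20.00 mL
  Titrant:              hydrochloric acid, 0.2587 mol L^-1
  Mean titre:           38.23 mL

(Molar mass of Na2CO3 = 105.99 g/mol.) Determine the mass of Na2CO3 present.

6.552 g

Na2CO3 + 2 HCl → 2 NaCl + H2O + CO2
n(HCl) per titration = 0.03823 × 0.2587 = 9.890 × 10^-3 mol
From the 1:2 ratio, n(Na2CO3) in each aliquot = 1/2 × 9.890 × 10^-3 = 4.945 × 10^-3 mol
n(Na2CO3) in the whole flask = 4.945 × 10^-3 × 250.0/20.00 = 0.06181 mol
mass of Na2CO3 = 0.06181 × 105.99 = 6.552 g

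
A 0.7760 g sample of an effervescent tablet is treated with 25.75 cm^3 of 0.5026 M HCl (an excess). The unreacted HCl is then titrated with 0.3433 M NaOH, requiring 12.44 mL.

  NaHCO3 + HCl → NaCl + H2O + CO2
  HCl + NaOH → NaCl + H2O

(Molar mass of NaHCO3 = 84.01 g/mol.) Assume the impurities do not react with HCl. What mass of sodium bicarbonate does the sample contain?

n(HCl) added = 0.02575 × 0.5026 = 0.01294 mol
n(NaOH) used in back-titration = 0.01244 × 0.3433 = 4.271 × 10^-3 mol
n(HCl) left over = 4.271 × 10^-3 mol (1:1 ratio)
n(HCl) consumed by analyte = 0.01294 − 4.271 × 10^-3 = 8.671 × 10^-3 mol
n(NaHCO3) = 8.671 × 10^-3 mol (1:1 ratio)
mass of NaHCO3 = 8.671 × 10^-3 × 84.01 = 0.7285 g

0.7285 g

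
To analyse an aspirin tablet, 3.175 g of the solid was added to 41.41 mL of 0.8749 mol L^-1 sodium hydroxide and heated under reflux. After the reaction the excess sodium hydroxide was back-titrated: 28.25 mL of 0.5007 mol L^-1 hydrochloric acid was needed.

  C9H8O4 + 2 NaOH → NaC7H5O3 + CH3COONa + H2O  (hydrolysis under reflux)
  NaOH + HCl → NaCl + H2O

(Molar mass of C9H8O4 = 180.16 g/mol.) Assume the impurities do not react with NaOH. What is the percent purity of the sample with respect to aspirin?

n(NaOH) added = 0.04141 × 0.8749 = 0.03623 mol
n(HCl) used in back-titration = 0.02825 × 0.5007 = 0.01414 mol
n(NaOH) left over = 0.01414 mol (1:1 ratio)
n(NaOH) consumed by analyte = 0.03623 − 0.01414 = 0.02208 mol
From the 1:2 ratio, n(C9H8O4) = 1/2 × 0.02208 = 0.01104 mol
mass of C9H8O4 = 0.01104 × 180.16 = 1.989 g
% C9H8O4 = 1.989 / 3.175 × 100 = 62.66 %

62.66 %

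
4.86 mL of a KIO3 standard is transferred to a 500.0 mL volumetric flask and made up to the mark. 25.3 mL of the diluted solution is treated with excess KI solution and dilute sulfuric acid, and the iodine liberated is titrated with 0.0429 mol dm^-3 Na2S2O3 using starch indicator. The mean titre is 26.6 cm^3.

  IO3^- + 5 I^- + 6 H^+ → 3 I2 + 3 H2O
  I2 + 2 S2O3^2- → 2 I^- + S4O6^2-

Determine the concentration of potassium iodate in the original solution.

0.773 mol/L

n(S2O3^2-) = 0.0266 × 0.0429 = 1.14 × 10^-3 mol
n(I2) = n(S2O3^2-)/2 = 5.71 × 10^-4 mol
From the 1:3 ratio, n(IO3^-) in the aliquot = 1/3 × 5.71 × 10^-4 = 1.90 × 10^-4 mol
[IO3^-]_dilute = 1.90 × 10^-4 / 0.0253 = 0.00752 mol/L
[IO3^-]_original = 0.00752 × 500.0/4.86 = 0.773 mol/L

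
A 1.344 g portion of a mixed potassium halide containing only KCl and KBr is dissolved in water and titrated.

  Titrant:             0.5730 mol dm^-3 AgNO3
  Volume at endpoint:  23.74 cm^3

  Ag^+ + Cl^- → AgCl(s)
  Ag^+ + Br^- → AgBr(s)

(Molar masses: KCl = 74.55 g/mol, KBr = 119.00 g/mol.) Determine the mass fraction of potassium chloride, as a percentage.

n(AgNO3) = 0.02374 × 0.5730 = 0.01360 mol
Let x = n(KCl), y = n(KBr).
Titrant: 1x + 1y = 0.01360;  mass: 74.55x + 119.00y = 1.344
Solving, x = 6.181 × 10^-3 mol, y = 7.422 × 10^-3 mol
mass of KCl = 6.181 × 10^-3 × 74.55 = 0.4608 g
% KCl = 0.4608 / 1.344 × 100 = 34.29 %

34.29 %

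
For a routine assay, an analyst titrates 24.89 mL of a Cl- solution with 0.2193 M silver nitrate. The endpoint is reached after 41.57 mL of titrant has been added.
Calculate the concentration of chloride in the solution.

Ag^+ + Cl^- → AgCl(s)
n(AgNO3) = 0.04157 L × 0.2193 mol/L = 9.116 × 10^-3 mol
n(Cl-) = 9.116 × 10^-3 mol (1:1 mole ratio)
[Cl-] = 9.116 × 10^-3 mol / 0.02489 L = 0.3663 mol/L

0.3663 M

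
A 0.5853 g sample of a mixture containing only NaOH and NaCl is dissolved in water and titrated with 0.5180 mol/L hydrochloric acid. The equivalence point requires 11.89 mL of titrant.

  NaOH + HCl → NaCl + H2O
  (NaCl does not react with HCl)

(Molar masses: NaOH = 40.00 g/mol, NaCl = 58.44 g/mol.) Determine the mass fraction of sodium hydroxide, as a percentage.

n(HCl) = 0.01189 × 0.5180 = 6.159 × 10^-3 mol
Let x = n(NaOH), y = n(NaCl).
Titrant: 1x = 6.159 × 10^-3;  mass: 40.00x + 58.44y = 0.5853
Solving, x = 6.159 × 10^-3 mol, y = 5.800 × 10^-3 mol
mass of NaOH = 6.159 × 10^-3 × 40.00 = 0.2464 g
% NaOH = 0.2464 / 0.5853 × 100 = 42.09 %

42.09 %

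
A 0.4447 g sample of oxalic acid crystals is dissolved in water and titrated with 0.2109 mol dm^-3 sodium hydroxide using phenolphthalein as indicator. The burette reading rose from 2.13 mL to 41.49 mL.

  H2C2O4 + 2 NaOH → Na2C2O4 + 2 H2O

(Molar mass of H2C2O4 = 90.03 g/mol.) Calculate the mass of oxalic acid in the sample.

n(NaOH) = 0.03936 L × 0.2109 mol/L = 8.301 × 10^-3 mol
From the 1:2 ratio, n(H2C2O4) = 1/2 × 8.301 × 10^-3 = 4.151 × 10^-3 mol
mass of H2C2O4 = 4.151 × 10^-3 × 90.03 g/mol = 0.3737 g

0.3737 g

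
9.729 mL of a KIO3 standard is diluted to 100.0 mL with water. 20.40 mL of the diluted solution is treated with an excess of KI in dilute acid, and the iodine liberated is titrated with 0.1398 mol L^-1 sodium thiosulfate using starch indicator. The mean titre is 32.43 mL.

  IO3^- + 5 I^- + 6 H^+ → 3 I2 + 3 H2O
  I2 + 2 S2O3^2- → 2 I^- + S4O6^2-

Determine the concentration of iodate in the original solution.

n(S2O3^2-) = 0.03243 × 0.1398 = 4.534 × 10^-3 mol
n(I2) = n(S2O3^2-)/2 = 2.267 × 10^-3 mol
From the 1:3 ratio, n(IO3^-) in the aliquot = 1/3 × 2.267 × 10^-3 = 7.556 × 10^-4 mol
[IO3^-]_dilute = 7.556 × 10^-4 / 0.02040 = 0.03704 mol/L
[IO3^-]_original = 0.03704 × 100.0/9.729 = 0.3807 mol/L

0.3807 mol/L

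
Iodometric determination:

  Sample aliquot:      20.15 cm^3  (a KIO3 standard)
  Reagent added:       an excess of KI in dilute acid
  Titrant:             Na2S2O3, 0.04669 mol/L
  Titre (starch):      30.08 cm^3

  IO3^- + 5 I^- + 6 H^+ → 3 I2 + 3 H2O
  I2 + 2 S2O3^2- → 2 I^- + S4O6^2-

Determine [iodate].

0.01162 mol/L

n(S2O3^2-) = 0.03008 × 0.04669 = 1.404 × 10^-3 mol
n(I2) = n(S2O3^2-)/2 = 7.022 × 10^-4 mol
From the 1:3 ratio, n(IO3^-) in the aliquot = 1/3 × 7.022 × 10^-4 = 2.341 × 10^-4 mol
[IO3^-] = 2.341 × 10^-4 / 0.02015 = 0.01162 mol/L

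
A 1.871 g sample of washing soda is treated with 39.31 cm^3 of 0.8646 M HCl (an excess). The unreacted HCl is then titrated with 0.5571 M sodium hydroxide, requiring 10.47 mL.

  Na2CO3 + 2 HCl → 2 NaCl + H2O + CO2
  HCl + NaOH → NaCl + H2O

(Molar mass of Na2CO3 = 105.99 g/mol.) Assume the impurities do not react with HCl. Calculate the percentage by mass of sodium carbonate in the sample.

79.75 %

n(HCl) added = 0.03931 × 0.8646 = 0.03399 mol
n(NaOH) used in back-titration = 0.01047 × 0.5571 = 5.833 × 10^-3 mol
n(HCl) left over = 5.833 × 10^-3 mol (1:1 ratio)
n(HCl) consumed by analyte = 0.03399 − 5.833 × 10^-3 = 0.02815 mol
From the 1:2 ratio, n(Na2CO3) = 1/2 × 0.02815 = 0.01408 mol
mass of Na2CO3 = 0.01408 × 105.99 = 1.492 g
% Na2CO3 = 1.492 / 1.871 × 100 = 79.75 %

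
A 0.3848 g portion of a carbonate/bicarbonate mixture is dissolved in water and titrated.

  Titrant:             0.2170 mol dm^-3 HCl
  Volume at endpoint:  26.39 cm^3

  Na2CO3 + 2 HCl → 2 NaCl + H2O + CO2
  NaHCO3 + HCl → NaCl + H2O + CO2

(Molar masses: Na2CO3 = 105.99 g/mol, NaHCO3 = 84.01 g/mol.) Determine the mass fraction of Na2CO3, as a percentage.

42.76 %

n(HCl) = 0.02639 × 0.2170 = 5.727 × 10^-3 mol
Let x = n(Na2CO3), y = n(NaHCO3).
Titrant: 2x + 1y = 5.727 × 10^-3;  mass: 105.99x + 84.01y = 0.3848
Solving, x = 1.552 × 10^-3 mol, y = 2.622 × 10^-3 mol
mass of Na2CO3 = 1.552 × 10^-3 × 105.99 = 0.1645 g
% Na2CO3 = 0.1645 / 0.3848 × 100 = 42.76 %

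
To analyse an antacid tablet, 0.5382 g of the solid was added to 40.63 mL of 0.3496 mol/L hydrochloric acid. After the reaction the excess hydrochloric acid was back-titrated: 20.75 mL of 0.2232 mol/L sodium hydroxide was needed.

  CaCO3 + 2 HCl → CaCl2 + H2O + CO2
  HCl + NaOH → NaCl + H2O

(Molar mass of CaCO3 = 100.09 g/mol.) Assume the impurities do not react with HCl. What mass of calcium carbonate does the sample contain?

0.4791 g

n(HCl) added = 0.04063 × 0.3496 = 0.01420 mol
n(NaOH) used in back-titration = 0.02075 × 0.2232 = 4.631 × 10^-3 mol
n(HCl) left over = 4.631 × 10^-3 mol (1:1 ratio)
n(HCl) consumed by analyte = 0.01420 − 4.631 × 10^-3 = 9.573 × 10^-3 mol
From the 1:2 ratio, n(CaCO3) = 1/2 × 9.573 × 10^-3 = 4.786 × 10^-3 mol
mass of CaCO3 = 4.786 × 10^-3 × 100.09 = 0.4791 g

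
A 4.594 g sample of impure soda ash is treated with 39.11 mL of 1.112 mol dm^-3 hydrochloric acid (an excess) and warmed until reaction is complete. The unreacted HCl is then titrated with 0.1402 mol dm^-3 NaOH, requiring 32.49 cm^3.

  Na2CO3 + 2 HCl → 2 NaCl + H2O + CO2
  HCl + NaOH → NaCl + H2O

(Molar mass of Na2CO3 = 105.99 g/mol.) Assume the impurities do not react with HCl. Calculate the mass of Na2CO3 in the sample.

n(HCl) added = 0.03911 × 1.112 = 0.04349 mol
n(NaOH) used in back-titration = 0.03249 × 0.1402 = 4.555 × 10^-3 mol
n(HCl) left over = 4.555 × 10^-3 mol (1:1 ratio)
n(HCl) consumed by analyte = 0.04349 − 4.555 × 10^-3 = 0.03894 mol
From the 1:2 ratio, n(Na2CO3) = 1/2 × 0.03894 = 0.01947 mol
mass of Na2CO3 = 0.01947 × 105.99 = 2.063 g

2.063 g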